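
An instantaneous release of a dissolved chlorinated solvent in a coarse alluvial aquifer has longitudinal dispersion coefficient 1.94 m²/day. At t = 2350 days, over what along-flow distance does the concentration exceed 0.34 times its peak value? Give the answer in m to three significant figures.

281 m

The plume is Gaussian with σ = √(2Dt) = √(2 × 1.94 × 2350) = 95.49 m.
C/C_peak = exp(−Δx²/(2σ²)) = 0.34 ⇒ Δx = σ·√(−2 ln 0.34) = 95.49 × 1.469 = 140.3 m.
Width = 2Δx = 281 m.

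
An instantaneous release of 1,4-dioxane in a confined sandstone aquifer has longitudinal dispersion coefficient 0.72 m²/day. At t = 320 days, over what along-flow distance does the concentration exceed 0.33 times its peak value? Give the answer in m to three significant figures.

The plume is Gaussian with σ = √(2Dt) = √(2 × 0.72 × 320) = 21.47 m.
C/C_peak = exp(−Δx²/(2σ²)) = 0.33 ⇒ Δx = σ·√(−2 ln 0.33) = 21.47 × 1.489 = 31.97 m.
Width = 2Δx = 63.9 m.

63.9 m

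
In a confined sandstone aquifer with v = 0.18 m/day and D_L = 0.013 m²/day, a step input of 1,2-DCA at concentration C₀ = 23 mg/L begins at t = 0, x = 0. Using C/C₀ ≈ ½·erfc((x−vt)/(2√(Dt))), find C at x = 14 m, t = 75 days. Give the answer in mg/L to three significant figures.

For a continuous step input, C/C₀ ≈ ½·erfc((x−vt)/(2√(Dt))).
vt = 0.18 × 75 = 13.5 m and 2√(Dt) = 2√(0.013 × 75) = 1.975 m.
Argument (x−vt)/(2√(Dt)) = (14 − 13.5)/1.975 = 0.2532; ½·erfc(0.2532) = 0.3601.
C = 23 × 0.3601 = 8.28 mg/L.

8.28 mg/L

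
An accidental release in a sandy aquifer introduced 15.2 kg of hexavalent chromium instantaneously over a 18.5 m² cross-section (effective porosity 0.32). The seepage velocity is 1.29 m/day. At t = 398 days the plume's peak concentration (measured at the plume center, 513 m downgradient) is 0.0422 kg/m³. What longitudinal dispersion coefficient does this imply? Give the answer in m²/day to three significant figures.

0.740 m²/day

At the plume center C_max = M/(n_e·A·√(4πDt)), so D = M²/(4πt·(n_e·A·C_max)²).
n_e·A·C_max = 0.32 × 18.5 × 0.0422 = 0.2498 kg/m.
D = 15.2²/(4π × 398 × 0.2498²) = 0.740 m²/day.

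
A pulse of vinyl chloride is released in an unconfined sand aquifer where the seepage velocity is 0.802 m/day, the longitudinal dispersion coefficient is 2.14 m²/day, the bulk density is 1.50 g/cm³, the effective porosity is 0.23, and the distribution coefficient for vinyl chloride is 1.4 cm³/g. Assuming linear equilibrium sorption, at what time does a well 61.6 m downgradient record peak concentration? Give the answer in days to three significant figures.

745 days

Retardation factor R = 1 + ρ_b·K_d/n = 1 + 1.50 × 1.4/0.23 = 10.13.
Sorption retards both mechanisms: v_R = v/R = 0.07917 m/day, D_R = D/R = 0.2113 m²/day.
Peak time from v_R²t² + 2D_R t − x² = 0: t = (√(D_R² + v_R²x²) − D_R)/v_R².
√(D_R² + v_R²x²) = √(0.2113² + 0.07917² × 61.6²) = 4.881; v_R² = 0.006268.
t = (4.881 − 0.2113)/0.006268 = 745 days.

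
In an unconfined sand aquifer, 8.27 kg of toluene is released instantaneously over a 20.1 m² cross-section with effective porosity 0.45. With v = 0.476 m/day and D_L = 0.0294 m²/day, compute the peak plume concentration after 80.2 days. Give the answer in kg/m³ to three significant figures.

The peak of an instantaneous 1D plume sits at x = vt; there the Gaussian factor is 1 and C_max = M/(n_e·A·√(4πDt)), where n_e·A is the pore area the mass is dissolved in.
√(4πDt) = √(4π × 0.0294 × 80.2) = 5.443 m, so C_max = 8.27/(0.45 × 20.1 × 5.443) = 0.168 kg/m³.

0.168 kg/m³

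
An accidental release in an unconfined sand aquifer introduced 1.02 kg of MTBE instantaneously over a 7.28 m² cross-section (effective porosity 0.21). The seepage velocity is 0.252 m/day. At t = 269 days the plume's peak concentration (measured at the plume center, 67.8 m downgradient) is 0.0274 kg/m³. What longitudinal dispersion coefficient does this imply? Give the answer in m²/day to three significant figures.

At the plume center C_max = M/(n_e·A·√(4πDt)), so D = M²/(4πt·(n_e·A·C_max)²).
n_e·A·C_max = 0.21 × 7.28 × 0.0274 = 0.04189 kg/m.
D = 1.02²/(4π × 269 × 0.04189²) = 0.175 m²/day.

0.175 m²/day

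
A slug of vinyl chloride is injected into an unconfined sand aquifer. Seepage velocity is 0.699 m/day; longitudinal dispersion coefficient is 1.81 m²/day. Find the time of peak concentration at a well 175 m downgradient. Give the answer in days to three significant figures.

For the 1D instantaneous-source solution, setting ∂C/∂t = 0 at fixed x gives v²t² + 2Dt − x² = 0, so t = (√(D² + v²x²) − D)/v².
√(D² + v²x²) = √(1.81² + 0.699² × 175²) = 122.3; v² = 0.488601.
t = (122.3 − 1.81)/0.488601 = 247 days (vs. the pure-advection estimate x/v = 250 d).

247 days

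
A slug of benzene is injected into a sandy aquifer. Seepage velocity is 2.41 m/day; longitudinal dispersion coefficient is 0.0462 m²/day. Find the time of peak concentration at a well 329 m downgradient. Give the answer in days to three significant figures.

137 days

For the 1D instantaneous-source solution, setting ∂C/∂t = 0 at fixed x gives v²t² + 2Dt − x² = 0, so t = (√(D² + v²x²) − D)/v².
√(D² + v²x²) = √(0.0462² + 2.41² × 329²) = 792.9; v² = 5.8081.
t = (792.9 − 0.0462)/5.8081 = 137 days (vs. the pure-advection estimate x/v = 137 d).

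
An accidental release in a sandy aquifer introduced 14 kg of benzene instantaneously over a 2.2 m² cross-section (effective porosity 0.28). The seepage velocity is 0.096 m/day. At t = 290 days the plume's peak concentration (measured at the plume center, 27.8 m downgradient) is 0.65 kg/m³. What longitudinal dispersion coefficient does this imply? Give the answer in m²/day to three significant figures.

0.335 m²/day

At the plume center C_max = M/(n_e·A·√(4πDt)), so D = M²/(4πt·(n_e·A·C_max)²).
n_e·A·C_max = 0.28 × 2.2 × 0.65 = 0.4004 kg/m.
D = 14²/(4π × 290 × 0.4004²) = 0.335 m²/day.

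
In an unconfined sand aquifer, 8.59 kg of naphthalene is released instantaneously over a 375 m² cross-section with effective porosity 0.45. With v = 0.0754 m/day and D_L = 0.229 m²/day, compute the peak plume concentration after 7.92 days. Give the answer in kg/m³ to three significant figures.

The peak of an instantaneous 1D plume sits at x = vt; there the Gaussian factor is 1 and C_max = M/(n_e·A·√(4πDt)), where n_e·A is the pore area the mass is dissolved in.
√(4πDt) = √(4π × 0.229 × 7.92) = 4.774 m, so C_max = 8.59/(0.45 × 375 × 4.774) = 0.0107 kg/m³.

0.0107 kg/m³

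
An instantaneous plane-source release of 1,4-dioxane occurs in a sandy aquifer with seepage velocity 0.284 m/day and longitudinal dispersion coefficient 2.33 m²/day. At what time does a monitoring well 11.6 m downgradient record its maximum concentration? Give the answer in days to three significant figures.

21.1 days

For the 1D instantaneous-source solution, setting ∂C/∂t = 0 at fixed x gives v²t² + 2Dt − x² = 0, so t = (√(D² + v²x²) − D)/v².
√(D² + v²x²) = √(2.33² + 0.284² × 11.6²) = 4.035; v² = 0.080656.
t = (4.035 − 2.33)/0.080656 = 21.1 days (vs. the pure-advection estimate x/v = 40.8 d).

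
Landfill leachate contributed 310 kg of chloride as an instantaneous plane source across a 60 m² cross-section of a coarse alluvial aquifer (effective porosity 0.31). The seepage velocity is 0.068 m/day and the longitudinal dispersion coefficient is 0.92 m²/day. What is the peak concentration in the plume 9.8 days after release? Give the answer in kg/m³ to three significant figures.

The peak of an instantaneous 1D plume sits at x = vt; there the Gaussian factor is 1 and C_max = M/(n_e·A·√(4πDt)), where n_e·A is the pore area the mass is dissolved in.
√(4πDt) = √(4π × 0.92 × 9.8) = 10.64 m, so C_max = 310/(0.31 × 60 × 10.64) = 1.57 kg/m³.

1.57 kg/m³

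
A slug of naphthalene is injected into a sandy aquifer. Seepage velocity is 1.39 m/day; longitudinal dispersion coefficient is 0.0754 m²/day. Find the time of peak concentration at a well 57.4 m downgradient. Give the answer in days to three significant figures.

For the 1D instantaneous-source solution, setting ∂C/∂t = 0 at fixed x gives v²t² + 2Dt − x² = 0, so t = (√(D² + v²x²) − D)/v².
√(D² + v²x²) = √(0.0754² + 1.39² × 57.4²) = 79.79; v² = 1.9321.
t = (79.79 − 0.0754)/1.9321 = 41.3 days (vs. the pure-advection estimate x/v = 41.3 d).

41.3 days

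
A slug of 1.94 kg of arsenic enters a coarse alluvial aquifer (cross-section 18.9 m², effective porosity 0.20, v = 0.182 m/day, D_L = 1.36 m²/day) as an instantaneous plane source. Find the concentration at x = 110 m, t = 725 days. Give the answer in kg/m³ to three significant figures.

0.00408 kg/m³

For an instantaneous plane source, C(x,t) = M/(n_e·A·√(4πDt)) · exp(−(x−vt)²/(4Dt)), with n_e·A the pore (flow) area.
Plume center vt = 0.182 × 725 = 131.95 m, so the well at 110 m is 21.95 m upgradient of the peak.
√(4πDt) = 111.3 m, giving peak height M/(n_e·A·√(4πDt)) = 1.94/(0.20 × 18.9 × 111.3) = 0.004611 kg/m³.
(x−vt)²/(4Dt) = (-21.95)²/(4 × 1.36 × 725) = 0.1222; exp(−0.1222) = 0.8850.
C = 0.004611 × 0.8850 = 0.00408 kg/m³.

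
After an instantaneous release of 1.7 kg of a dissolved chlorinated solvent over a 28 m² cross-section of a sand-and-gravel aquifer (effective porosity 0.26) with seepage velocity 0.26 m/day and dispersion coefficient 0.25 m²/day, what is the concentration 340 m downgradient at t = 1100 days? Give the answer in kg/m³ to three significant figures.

For an instantaneous plane source, C(x,t) = M/(n_e·A·√(4πDt)) · exp(−(x−vt)²/(4Dt)), with n_e·A the pore (flow) area.
Plume center vt = 0.26 × 1100 = 286 m, so the well at 340 m is 54 m downgradient of the peak.
√(4πDt) = 58.79 m, giving peak height M/(n_e·A·√(4πDt)) = 1.7/(0.26 × 28 × 58.79) = 0.003972 kg/m³.
(x−vt)²/(4Dt) = (54)²/(4 × 0.25 × 1100) = 2.651; exp(−2.651) = 0.07058.
C = 0.003972 × 0.07058 = 0.000280 kg/m³.

0.000280 kg/m³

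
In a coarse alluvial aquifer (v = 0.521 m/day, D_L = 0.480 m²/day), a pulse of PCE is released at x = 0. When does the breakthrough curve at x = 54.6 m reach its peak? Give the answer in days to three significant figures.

For the 1D instantaneous-source solution, setting ∂C/∂t = 0 at fixed x gives v²t² + 2Dt − x² = 0, so t = (√(D² + v²x²) − D)/v².
√(D² + v²x²) = √(0.480² + 0.521² × 54.6²) = 28.45; v² = 0.271441.
t = (28.45 − 0.480)/0.271441 = 103 days (vs. the pure-advection estimate x/v = 105 d).

103 days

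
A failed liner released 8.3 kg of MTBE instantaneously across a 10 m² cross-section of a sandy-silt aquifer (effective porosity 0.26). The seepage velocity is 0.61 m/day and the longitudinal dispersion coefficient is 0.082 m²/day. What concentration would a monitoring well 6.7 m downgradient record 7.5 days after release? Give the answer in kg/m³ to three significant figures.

For an instantaneous plane source, C(x,t) = M/(n_e·A·√(4πDt)) · exp(−(x−vt)²/(4Dt)), with n_e·A the pore (flow) area.
Plume center vt = 0.61 × 7.5 = 4.575 m, so the well at 6.7 m is 2.125 m downgradient of the peak.
√(4πDt) = 2.780 m, giving peak height M/(n_e·A·√(4πDt)) = 8.3/(0.26 × 10 × 2.780) = 1.148 kg/m³.
(x−vt)²/(4Dt) = (2.125)²/(4 × 0.082 × 7.5) = 1.836; exp(−1.836) = 0.1595.
C = 1.148 × 0.1595 = 0.183 kg/m³.

0.183 kg/m³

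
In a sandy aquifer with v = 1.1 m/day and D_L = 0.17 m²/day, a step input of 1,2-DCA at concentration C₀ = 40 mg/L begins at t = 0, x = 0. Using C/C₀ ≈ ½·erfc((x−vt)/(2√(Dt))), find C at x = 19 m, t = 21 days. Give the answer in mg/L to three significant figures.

37.5 mg/L

For a continuous step input, C/C₀ ≈ ½·erfc((x−vt)/(2√(Dt))).
vt = 1.1 × 21 = 23.1 m and 2√(Dt) = 2√(0.17 × 21) = 3.779 m.
Argument (x−vt)/(2√(Dt)) = (19 − 23.1)/3.779 = -1.085; ½·erfc(-1.085) = 0.9375.
C = 40 × 0.9375 = 37.5 mg/L.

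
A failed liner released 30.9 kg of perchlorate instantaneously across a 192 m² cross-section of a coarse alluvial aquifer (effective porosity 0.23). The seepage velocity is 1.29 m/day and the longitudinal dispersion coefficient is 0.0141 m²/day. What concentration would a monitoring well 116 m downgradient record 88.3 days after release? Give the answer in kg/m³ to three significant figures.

For an instantaneous plane source, C(x,t) = M/(n_e·A·√(4πDt)) · exp(−(x−vt)²/(4Dt)), with n_e·A the pore (flow) area.
Plume center vt = 1.29 × 88.3 = 113.907 m, so the well at 116 m is 2.093 m downgradient of the peak.
√(4πDt) = 3.955 m, giving peak height M/(n_e·A·√(4πDt)) = 30.9/(0.23 × 192 × 3.955) = 0.1769 kg/m³.
(x−vt)²/(4Dt) = (2.093)²/(4 × 0.0141 × 88.3) = 0.8796; exp(−0.8796) = 0.4149.
C = 0.1769 × 0.4149 = 0.0734 kg/m³.

0.0734 kg/m³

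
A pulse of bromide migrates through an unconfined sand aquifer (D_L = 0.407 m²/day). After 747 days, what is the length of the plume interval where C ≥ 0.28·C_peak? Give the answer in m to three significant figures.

78.7 m

The plume is Gaussian with σ = √(2Dt) = √(2 × 0.407 × 747) = 24.66 m.
C/C_peak = exp(−Δx²/(2σ²)) = 0.28 ⇒ Δx = σ·√(−2 ln 0.28) = 24.66 × 1.596 = 39.36 m.
Width = 2Δx = 78.7 m.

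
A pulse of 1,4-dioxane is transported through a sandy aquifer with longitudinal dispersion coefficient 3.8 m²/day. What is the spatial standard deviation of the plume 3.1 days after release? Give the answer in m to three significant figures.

4.85 m

Dispersive spreading gives a Gaussian with σ² = 2Dt; advection only shifts the center.
σ = √(2 × 3.8 × 3.1) = 4.85 m.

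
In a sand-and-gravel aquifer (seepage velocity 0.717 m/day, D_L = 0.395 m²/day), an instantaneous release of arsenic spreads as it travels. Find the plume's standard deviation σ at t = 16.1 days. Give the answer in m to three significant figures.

Dispersive spreading gives a Gaussian with σ² = 2Dt; advection only shifts the center.
σ = √(2 × 0.395 × 16.1) = 3.57 m.

3.57 m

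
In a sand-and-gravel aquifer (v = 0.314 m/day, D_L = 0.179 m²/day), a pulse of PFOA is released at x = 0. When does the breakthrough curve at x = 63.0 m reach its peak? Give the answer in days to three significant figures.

199 days

For the 1D instantaneous-source solution, setting ∂C/∂t = 0 at fixed x gives v²t² + 2Dt − x² = 0, so t = (√(D² + v²x²) − D)/v².
√(D² + v²x²) = √(0.179² + 0.314² × 63.0²) = 19.78; v² = 0.098596.
t = (19.78 − 0.179)/0.098596 = 199 days (vs. the pure-advection estimate x/v = 201 d).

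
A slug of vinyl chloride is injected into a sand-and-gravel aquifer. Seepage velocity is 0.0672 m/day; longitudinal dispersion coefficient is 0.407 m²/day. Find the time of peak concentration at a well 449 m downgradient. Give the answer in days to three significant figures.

For the 1D instantaneous-source solution, setting ∂C/∂t = 0 at fixed x gives v²t² + 2Dt − x² = 0, so t = (√(D² + v²x²) − D)/v².
√(D² + v²x²) = √(0.407² + 0.0672² × 449²) = 30.18; v² = 0.00451584.
t = (30.18 − 0.407)/0.00451584 = 6590 days (vs. the pure-advection estimate x/v = 6680 d).

6590 days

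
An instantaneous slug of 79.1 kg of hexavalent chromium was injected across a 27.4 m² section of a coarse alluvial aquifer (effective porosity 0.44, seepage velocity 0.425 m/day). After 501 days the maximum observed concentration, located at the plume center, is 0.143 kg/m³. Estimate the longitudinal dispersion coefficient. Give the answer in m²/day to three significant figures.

0.334 m²/day

At the plume center C_max = M/(n_e·A·√(4πDt)), so D = M²/(4πt·(n_e·A·C_max)²).
n_e·A·C_max = 0.44 × 27.4 × 0.143 = 1.724 kg/m.
D = 79.1²/(4π × 501 × 1.724²) = 0.334 m²/day.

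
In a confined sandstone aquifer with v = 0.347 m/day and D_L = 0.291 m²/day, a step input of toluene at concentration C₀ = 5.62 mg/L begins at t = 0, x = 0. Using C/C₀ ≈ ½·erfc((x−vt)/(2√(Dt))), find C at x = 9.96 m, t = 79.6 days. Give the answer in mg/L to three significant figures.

5.59 mg/L

For a continuous step input, C/C₀ ≈ ½·erfc((x−vt)/(2√(Dt))).
vt = 0.347 × 79.6 = 27.6212 m and 2√(Dt) = 2√(0.291 × 79.6) = 9.626 m.
Argument (x−vt)/(2√(Dt)) = (9.96 − 27.6212)/9.626 = -1.835; ½·erfc(-1.835) = 0.9953.
C = 5.62 × 0.9953 = 5.59 mg/L.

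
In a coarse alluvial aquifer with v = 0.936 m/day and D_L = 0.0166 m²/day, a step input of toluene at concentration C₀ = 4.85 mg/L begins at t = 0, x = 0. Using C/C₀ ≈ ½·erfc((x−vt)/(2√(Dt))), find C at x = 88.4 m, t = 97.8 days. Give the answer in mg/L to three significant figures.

For a continuous step input, C/C₀ ≈ ½·erfc((x−vt)/(2√(Dt))).
vt = 0.936 × 97.8 = 91.5408 m and 2√(Dt) = 2√(0.0166 × 97.8) = 2.548 m.
Argument (x−vt)/(2√(Dt)) = (88.4 − 91.5408)/2.548 = -1.233; ½·erfc(-1.233) = 0.9594.
C = 4.85 × 0.9594 = 4.65 mg/L.

4.65 mg/L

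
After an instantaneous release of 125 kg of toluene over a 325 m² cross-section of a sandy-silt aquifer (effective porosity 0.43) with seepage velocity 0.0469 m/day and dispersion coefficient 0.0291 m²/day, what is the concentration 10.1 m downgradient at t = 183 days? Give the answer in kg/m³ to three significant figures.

For an instantaneous plane source, C(x,t) = M/(n_e·A·√(4πDt)) · exp(−(x−vt)²/(4Dt)), with n_e·A the pore (flow) area.
Plume center vt = 0.0469 × 183 = 8.5827 m, so the well at 10.1 m is 1.5173 m downgradient of the peak.
√(4πDt) = 8.180 m, giving peak height M/(n_e·A·√(4πDt)) = 125/(0.43 × 325 × 8.180) = 0.1093 kg/m³.
(x−vt)²/(4Dt) = (1.5173)²/(4 × 0.0291 × 183) = 0.1081; exp(−0.1081) = 0.8975.
C = 0.1093 × 0.8975 = 0.0981 kg/m³.

0.0981 kg/m³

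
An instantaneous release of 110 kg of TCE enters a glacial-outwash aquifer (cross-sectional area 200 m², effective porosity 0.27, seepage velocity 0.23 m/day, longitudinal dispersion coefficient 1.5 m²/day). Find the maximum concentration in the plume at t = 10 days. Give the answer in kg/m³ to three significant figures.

0.148 kg/m³

The peak of an instantaneous 1D plume sits at x = vt; there the Gaussian factor is 1 and C_max = M/(n_e·A·√(4πDt)), where n_e·A is the pore area the mass is dissolved in.
√(4πDt) = √(4π × 1.5 × 10) = 13.73 m, so C_max = 110/(0.27 × 200 × 13.73) = 0.148 kg/m³.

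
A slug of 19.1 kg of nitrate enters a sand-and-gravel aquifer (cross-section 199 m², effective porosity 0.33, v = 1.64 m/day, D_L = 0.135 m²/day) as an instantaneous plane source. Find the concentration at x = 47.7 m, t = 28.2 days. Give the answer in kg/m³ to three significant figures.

For an instantaneous plane source, C(x,t) = M/(n_e·A·√(4πDt)) · exp(−(x−vt)²/(4Dt)), with n_e·A the pore (flow) area.
Plume center vt = 1.64 × 28.2 = 46.248 m, so the well at 47.7 m is 1.452 m downgradient of the peak.
√(4πDt) = 6.917 m, giving peak height M/(n_e·A·√(4πDt)) = 19.1/(0.33 × 199 × 6.917) = 0.04205 kg/m³.
(x−vt)²/(4Dt) = (1.452)²/(4 × 0.135 × 28.2) = 0.1384; exp(−0.1384) = 0.8708.
C = 0.04205 × 0.8708 = 0.0366 kg/m³.

0.0366 kg/m³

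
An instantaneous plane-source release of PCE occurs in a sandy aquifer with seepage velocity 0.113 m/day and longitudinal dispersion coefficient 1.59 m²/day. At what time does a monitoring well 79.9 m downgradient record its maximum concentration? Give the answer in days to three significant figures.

593 days

For the 1D instantaneous-source solution, setting ∂C/∂t = 0 at fixed x gives v²t² + 2Dt − x² = 0, so t = (√(D² + v²x²) − D)/v².
√(D² + v²x²) = √(1.59² + 0.113² × 79.9²) = 9.168; v² = 0.012769.
t = (9.168 − 1.59)/0.012769 = 593 days (vs. the pure-advection estimate x/v = 707 d).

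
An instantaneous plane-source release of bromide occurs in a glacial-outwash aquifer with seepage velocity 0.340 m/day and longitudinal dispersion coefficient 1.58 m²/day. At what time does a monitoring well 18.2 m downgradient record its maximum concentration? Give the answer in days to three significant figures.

For the 1D instantaneous-source solution, setting ∂C/∂t = 0 at fixed x gives v²t² + 2Dt − x² = 0, so t = (√(D² + v²x²) − D)/v².
√(D² + v²x²) = √(1.58² + 0.340² × 18.2²) = 6.387; v² = 0.1156.
t = (6.387 − 1.58)/0.1156 = 41.6 days (vs. the pure-advection estimate x/v = 53.5 d).

41.6 days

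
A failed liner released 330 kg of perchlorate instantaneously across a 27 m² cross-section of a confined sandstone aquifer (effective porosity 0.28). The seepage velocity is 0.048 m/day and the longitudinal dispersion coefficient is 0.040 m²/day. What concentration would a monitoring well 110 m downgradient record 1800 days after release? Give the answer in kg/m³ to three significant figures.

For an instantaneous plane source, C(x,t) = M/(n_e·A·√(4πDt)) · exp(−(x−vt)²/(4Dt)), with n_e·A the pore (flow) area.
Plume center vt = 0.048 × 1800 = 86.4 m, so the well at 110 m is 23.6 m downgradient of the peak.
√(4πDt) = 30.08 m, giving peak height M/(n_e·A·√(4πDt)) = 330/(0.28 × 27 × 30.08) = 1.451 kg/m³.
(x−vt)²/(4Dt) = (23.6)²/(4 × 0.040 × 1800) = 1.934; exp(−1.934) = 0.1446.
C = 1.451 × 0.1446 = 0.210 kg/m³.

0.210 kg/m³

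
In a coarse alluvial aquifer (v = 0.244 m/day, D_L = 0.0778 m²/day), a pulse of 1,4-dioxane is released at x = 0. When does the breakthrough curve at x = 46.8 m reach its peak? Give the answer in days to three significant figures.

For the 1D instantaneous-source solution, setting ∂C/∂t = 0 at fixed x gives v²t² + 2Dt − x² = 0, so t = (√(D² + v²x²) − D)/v².
√(D² + v²x²) = √(0.0778² + 0.244² × 46.8²) = 11.42; v² = 0.059536.
t = (11.42 − 0.0778)/0.059536 = 191 days (vs. the pure-advection estimate x/v = 192 d).

191 days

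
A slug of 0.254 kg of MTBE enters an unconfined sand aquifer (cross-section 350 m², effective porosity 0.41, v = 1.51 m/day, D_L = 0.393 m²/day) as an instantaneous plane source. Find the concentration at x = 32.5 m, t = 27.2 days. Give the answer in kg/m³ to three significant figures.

For an instantaneous plane source, C(x,t) = M/(n_e·A·√(4πDt)) · exp(−(x−vt)²/(4Dt)), with n_e·A the pore (flow) area.
Plume center vt = 1.51 × 27.2 = 41.072 m, so the well at 32.5 m is 8.572 m upgradient of the peak.
√(4πDt) = 11.59 m, giving peak height M/(n_e·A·√(4πDt)) = 0.254/(0.41 × 350 × 11.59) = 0.0001527 kg/m³.
(x−vt)²/(4Dt) = (-8.572)²/(4 × 0.393 × 27.2) = 1.718; exp(−1.718) = 0.1794.
C = 0.0001527 × 0.1794 = 2.74e-05 kg/m³.

2.74e-05 kg/m³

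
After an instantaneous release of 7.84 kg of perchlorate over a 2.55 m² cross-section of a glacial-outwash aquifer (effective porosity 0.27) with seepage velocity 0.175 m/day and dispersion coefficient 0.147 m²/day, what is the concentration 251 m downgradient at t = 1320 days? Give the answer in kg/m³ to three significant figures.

0.138 kg/m³

For an instantaneous plane source, C(x,t) = M/(n_e·A·√(4πDt)) · exp(−(x−vt)²/(4Dt)), with n_e·A the pore (flow) area.
Plume center vt = 0.175 × 1320 = 231 m, so the well at 251 m is 20 m downgradient of the peak.
√(4πDt) = 49.38 m, giving peak height M/(n_e·A·√(4πDt)) = 7.84/(0.27 × 2.55 × 49.38) = 0.2306 kg/m³.
(x−vt)²/(4Dt) = (20)²/(4 × 0.147 × 1320) = 0.5154; exp(−0.5154) = 0.5973.
C = 0.2306 × 0.5973 = 0.138 kg/m³.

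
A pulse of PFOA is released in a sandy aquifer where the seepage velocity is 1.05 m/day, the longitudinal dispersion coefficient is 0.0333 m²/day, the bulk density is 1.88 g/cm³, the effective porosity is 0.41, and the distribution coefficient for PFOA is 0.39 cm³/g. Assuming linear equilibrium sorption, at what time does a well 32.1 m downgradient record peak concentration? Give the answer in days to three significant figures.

Retardation factor R = 1 + ρ_b·K_d/n = 1 + 1.88 × 0.39/0.41 = 2.788.
Sorption retards both mechanisms: v_R = v/R = 0.3766 m/day, D_R = D/R = 0.01194 m²/day.
Peak time from v_R²t² + 2D_R t − x² = 0: t = (√(D_R² + v_R²x²) − D_R)/v_R².
√(D_R² + v_R²x²) = √(0.01194² + 0.3766² × 32.1²) = 12.09; v_R² = 0.1418.
t = (12.09 − 0.01194)/0.1418 = 85.2 days.

85.2 days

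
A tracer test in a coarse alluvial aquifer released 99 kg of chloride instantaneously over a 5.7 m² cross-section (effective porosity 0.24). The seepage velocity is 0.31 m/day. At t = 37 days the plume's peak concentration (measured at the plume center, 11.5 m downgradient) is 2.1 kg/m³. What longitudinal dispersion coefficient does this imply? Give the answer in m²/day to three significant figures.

At the plume center C_max = M/(n_e·A·√(4πDt)), so D = M²/(4πt·(n_e·A·C_max)²).
n_e·A·C_max = 0.24 × 5.7 × 2.1 = 2.873 kg/m.
D = 99²/(4π × 37 × 2.873²) = 2.55 m²/day.

2.55 m²/day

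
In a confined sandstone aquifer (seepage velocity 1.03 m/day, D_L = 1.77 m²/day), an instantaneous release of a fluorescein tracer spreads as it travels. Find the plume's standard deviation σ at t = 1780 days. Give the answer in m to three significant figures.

Dispersive spreading gives a Gaussian with σ² = 2Dt; advection only shifts the center.
σ = √(2 × 1.77 × 1780) = 79.4 m.

79.4 m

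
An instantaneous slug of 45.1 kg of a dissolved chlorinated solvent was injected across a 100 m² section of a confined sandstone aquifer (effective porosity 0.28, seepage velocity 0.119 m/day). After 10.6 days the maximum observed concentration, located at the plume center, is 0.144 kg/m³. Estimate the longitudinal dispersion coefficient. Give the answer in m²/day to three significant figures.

At the plume center C_max = M/(n_e·A·√(4πDt)), so D = M²/(4πt·(n_e·A·C_max)²).
n_e·A·C_max = 0.28 × 100 × 0.144 = 4.032 kg/m.
D = 45.1²/(4π × 10.6 × 4.032²) = 0.939 m²/day.

0.939 m²/day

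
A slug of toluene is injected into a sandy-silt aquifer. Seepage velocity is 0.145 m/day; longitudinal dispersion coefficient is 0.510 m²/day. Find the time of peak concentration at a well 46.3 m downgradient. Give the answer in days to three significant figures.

296 days

For the 1D instantaneous-source solution, setting ∂C/∂t = 0 at fixed x gives v²t² + 2Dt − x² = 0, so t = (√(D² + v²x²) − D)/v².
√(D² + v²x²) = √(0.510² + 0.145² × 46.3²) = 6.733; v² = 0.021025.
t = (6.733 − 0.510)/0.021025 = 296 days (vs. the pure-advection estimate x/v = 319 d).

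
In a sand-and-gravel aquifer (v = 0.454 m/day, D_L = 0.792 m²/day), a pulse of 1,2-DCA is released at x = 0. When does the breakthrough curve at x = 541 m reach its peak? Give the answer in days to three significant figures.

1190 days

For the 1D instantaneous-source solution, setting ∂C/∂t = 0 at fixed x gives v²t² + 2Dt − x² = 0, so t = (√(D² + v²x²) − D)/v².
√(D² + v²x²) = √(0.792² + 0.454² × 541²) = 245.6; v² = 0.206116.
t = (245.6 − 0.792)/0.206116 = 1190 days (vs. the pure-advection estimate x/v = 1190 d).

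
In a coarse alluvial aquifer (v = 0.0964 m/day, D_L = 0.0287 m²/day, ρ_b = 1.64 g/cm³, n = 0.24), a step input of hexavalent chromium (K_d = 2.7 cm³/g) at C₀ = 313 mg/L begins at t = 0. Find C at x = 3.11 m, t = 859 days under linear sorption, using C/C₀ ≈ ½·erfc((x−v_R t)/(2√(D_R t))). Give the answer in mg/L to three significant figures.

Retardation factor R = 1 + ρ_b·K_d/n = 1 + 1.64 × 2.7/0.24 = 19.45.
Sorption retards both mechanisms: v_R = v/R = 0.004956 m/day, D_R = D/R = 0.001476 m²/day.
v_R·t = 0.004956 × 859 = 4.257204 m; 2√(D_R t) = 2.252 m; argument = (3.11 − 4.257204)/2.252 = -0.5094.
C = C₀ × ½·erfc(-0.5094) = 313 × 0.7644 = 239 mg/L.

239 mg/L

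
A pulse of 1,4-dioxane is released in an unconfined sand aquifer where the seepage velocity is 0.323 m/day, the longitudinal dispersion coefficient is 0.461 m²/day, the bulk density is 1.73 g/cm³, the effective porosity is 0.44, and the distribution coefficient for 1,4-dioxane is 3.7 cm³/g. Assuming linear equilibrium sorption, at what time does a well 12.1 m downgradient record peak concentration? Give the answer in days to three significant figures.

518 days

Retardation factor R = 1 + ρ_b·K_d/n = 1 + 1.73 × 3.7/0.44 = 15.55.
Sorption retards both mechanisms: v_R = v/R = 0.02077 m/day, D_R = D/R = 0.02965 m²/day.
Peak time from v_R²t² + 2D_R t − x² = 0: t = (√(D_R² + v_R²x²) − D_R)/v_R².
√(D_R² + v_R²x²) = √(0.02965² + 0.02077² × 12.1²) = 0.2531; v_R² = 0.0004314.
t = (0.2531 − 0.02965)/0.0004314 = 518 days.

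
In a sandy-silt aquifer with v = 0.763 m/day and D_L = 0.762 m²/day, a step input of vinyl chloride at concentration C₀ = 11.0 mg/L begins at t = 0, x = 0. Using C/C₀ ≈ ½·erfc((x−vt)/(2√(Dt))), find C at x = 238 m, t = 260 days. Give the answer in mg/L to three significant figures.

0.256 mg/L

For a continuous step input, C/C₀ ≈ ½·erfc((x−vt)/(2√(Dt))).
vt = 0.763 × 260 = 198.38 m and 2√(Dt) = 2√(0.762 × 260) = 28.15 m.
Argument (x−vt)/(2√(Dt)) = (238 − 198.38)/28.15 = 1.407; ½·erfc(1.407) = 0.02331.
C = 11.0 × 0.02331 = 0.256 mg/L.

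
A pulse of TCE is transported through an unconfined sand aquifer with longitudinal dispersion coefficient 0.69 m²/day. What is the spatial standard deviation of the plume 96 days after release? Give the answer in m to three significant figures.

11.5 m

Dispersive spreading gives a Gaussian with σ² = 2Dt; advection only shifts the center.
σ = √(2 × 0.69 × 96) = 11.5 m.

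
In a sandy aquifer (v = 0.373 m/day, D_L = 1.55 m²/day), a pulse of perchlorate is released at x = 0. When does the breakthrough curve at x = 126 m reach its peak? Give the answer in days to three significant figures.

For the 1D instantaneous-source solution, setting ∂C/∂t = 0 at fixed x gives v²t² + 2Dt − x² = 0, so t = (√(D² + v²x²) − D)/v².
√(D² + v²x²) = √(1.55² + 0.373² × 126²) = 47.02; v² = 0.139129.
t = (47.02 − 1.55)/0.139129 = 327 days (vs. the pure-advection estimate x/v = 338 d).

327 days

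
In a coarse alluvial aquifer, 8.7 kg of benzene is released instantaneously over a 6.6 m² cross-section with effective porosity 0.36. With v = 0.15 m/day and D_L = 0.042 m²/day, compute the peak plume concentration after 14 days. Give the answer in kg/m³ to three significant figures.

The peak of an instantaneous 1D plume sits at x = vt; there the Gaussian factor is 1 and C_max = M/(n_e·A·√(4πDt)), where n_e·A is the pore area the mass is dissolved in.
√(4πDt) = √(4π × 0.042 × 14) = 2.718 m, so C_max = 8.7/(0.36 × 6.6 × 2.718) = 1.35 kg/m³.

1.35 kg/m³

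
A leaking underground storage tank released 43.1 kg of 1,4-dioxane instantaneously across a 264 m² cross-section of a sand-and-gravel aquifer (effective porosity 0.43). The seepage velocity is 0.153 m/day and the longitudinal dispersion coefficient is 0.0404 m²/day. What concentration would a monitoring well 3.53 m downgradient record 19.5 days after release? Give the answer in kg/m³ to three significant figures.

0.110 kg/m³

For an instantaneous plane source, C(x,t) = M/(n_e·A·√(4πDt)) · exp(−(x−vt)²/(4Dt)), with n_e·A the pore (flow) area.
Plume center vt = 0.153 × 19.5 = 2.9835 m, so the well at 3.53 m is 0.5465 m downgradient of the peak.
√(4πDt) = 3.146 m, giving peak height M/(n_e·A·√(4πDt)) = 43.1/(0.43 × 264 × 3.146) = 0.1207 kg/m³.
(x−vt)²/(4Dt) = (0.5465)²/(4 × 0.0404 × 19.5) = 0.09478; exp(−0.09478) = 0.9096.
C = 0.1207 × 0.9096 = 0.110 kg/m³.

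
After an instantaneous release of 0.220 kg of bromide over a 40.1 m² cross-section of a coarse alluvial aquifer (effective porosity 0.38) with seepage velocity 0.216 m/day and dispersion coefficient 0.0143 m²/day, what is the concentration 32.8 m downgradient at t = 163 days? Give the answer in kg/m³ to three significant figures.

0.00143 kg/m³

For an instantaneous plane source, C(x,t) = M/(n_e·A·√(4πDt)) · exp(−(x−vt)²/(4Dt)), with n_e·A the pore (flow) area.
Plume center vt = 0.216 × 163 = 35.208 m, so the well at 32.8 m is 2.408 m upgradient of the peak.
√(4πDt) = 5.412 m, giving peak height M/(n_e·A·√(4πDt)) = 0.220/(0.38 × 40.1 × 5.412) = 0.002668 kg/m³.
(x−vt)²/(4Dt) = (-2.408)²/(4 × 0.0143 × 163) = 0.6219; exp(−0.6219) = 0.5369.
C = 0.002668 × 0.5369 = 0.00143 kg/m³.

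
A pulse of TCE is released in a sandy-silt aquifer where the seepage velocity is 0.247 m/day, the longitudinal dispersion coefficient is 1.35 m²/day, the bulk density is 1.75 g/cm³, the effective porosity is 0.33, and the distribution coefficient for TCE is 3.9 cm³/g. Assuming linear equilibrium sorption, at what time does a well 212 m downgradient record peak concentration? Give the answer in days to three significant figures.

Retardation factor R = 1 + ρ_b·K_d/n = 1 + 1.75 × 3.9/0.33 = 21.68.
Sorption retards both mechanisms: v_R = v/R = 0.01139 m/day, D_R = D/R = 0.06227 m²/day.
Peak time from v_R²t² + 2D_R t − x² = 0: t = (√(D_R² + v_R²x²) − D_R)/v_R².
√(D_R² + v_R²x²) = √(0.06227² + 0.01139² × 212²) = 2.415; v_R² = 0.0001297.
t = (2.415 − 0.06227)/0.0001297 = 18100 days.

18100 days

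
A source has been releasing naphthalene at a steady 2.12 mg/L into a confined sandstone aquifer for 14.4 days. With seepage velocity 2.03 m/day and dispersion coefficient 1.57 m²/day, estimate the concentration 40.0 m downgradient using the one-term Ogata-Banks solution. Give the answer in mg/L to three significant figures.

For a continuous step input, C/C₀ ≈ ½·erfc((x−vt)/(2√(Dt))).
vt = 2.03 × 14.4 = 29.232 m and 2√(Dt) = 2√(1.57 × 14.4) = 9.510 m.
Argument (x−vt)/(2√(Dt)) = (40.0 − 29.232)/9.510 = 1.132; ½·erfc(1.132) = 0.05470.
C = 2.12 × 0.05470 = 0.116 mg/L.

0.116 mg/L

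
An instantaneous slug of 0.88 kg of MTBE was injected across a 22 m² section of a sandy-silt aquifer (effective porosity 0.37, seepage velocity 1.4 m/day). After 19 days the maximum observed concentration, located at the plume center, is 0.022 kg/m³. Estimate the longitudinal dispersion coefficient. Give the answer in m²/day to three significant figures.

At the plume center C_max = M/(n_e·A·√(4πDt)), so D = M²/(4πt·(n_e·A·C_max)²).
n_e·A·C_max = 0.37 × 22 × 0.022 = 0.1791 kg/m.
D = 0.88²/(4π × 19 × 0.1791²) = 0.101 m²/day.

0.101 m²/day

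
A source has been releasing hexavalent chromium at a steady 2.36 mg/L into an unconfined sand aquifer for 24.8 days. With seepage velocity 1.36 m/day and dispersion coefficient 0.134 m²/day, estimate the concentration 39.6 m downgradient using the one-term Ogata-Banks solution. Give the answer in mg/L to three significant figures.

0.0268 mg/L

For a continuous step input, C/C₀ ≈ ½·erfc((x−vt)/(2√(Dt))).
vt = 1.36 × 24.8 = 33.728 m and 2√(Dt) = 2√(0.134 × 24.8) = 3.646 m.
Argument (x−vt)/(2√(Dt)) = (39.6 − 33.728)/3.646 = 1.611; ½·erfc(1.611) = 0.01135.
C = 2.36 × 0.01135 = 0.0268 mg/L.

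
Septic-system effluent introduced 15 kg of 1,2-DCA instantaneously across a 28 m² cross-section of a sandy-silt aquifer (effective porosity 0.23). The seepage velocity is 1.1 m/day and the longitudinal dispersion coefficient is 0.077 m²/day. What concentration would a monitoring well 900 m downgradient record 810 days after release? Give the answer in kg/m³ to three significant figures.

0.0601 kg/m³

For an instantaneous plane source, C(x,t) = M/(n_e·A·√(4πDt)) · exp(−(x−vt)²/(4Dt)), with n_e·A the pore (flow) area.
Plume center vt = 1.1 × 810 = 891 m, so the well at 900 m is 9 m downgradient of the peak.
√(4πDt) = 28.00 m, giving peak height M/(n_e·A·√(4πDt)) = 15/(0.23 × 28 × 28.00) = 0.08319 kg/m³.
(x−vt)²/(4Dt) = (9)²/(4 × 0.077 × 810) = 0.3247; exp(−0.3247) = 0.7227.
C = 0.08319 × 0.7227 = 0.0601 kg/m³.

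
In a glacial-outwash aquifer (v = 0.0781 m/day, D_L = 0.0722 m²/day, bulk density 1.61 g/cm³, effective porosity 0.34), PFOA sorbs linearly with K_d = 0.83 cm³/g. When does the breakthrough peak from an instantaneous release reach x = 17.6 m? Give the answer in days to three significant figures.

1050 days

Retardation factor R = 1 + ρ_b·K_d/n = 1 + 1.61 × 0.83/0.34 = 4.930.
Sorption retards both mechanisms: v_R = v/R = 0.01584 m/day, D_R = D/R = 0.01465 m²/day.
Peak time from v_R²t² + 2D_R t − x² = 0: t = (√(D_R² + v_R²x²) − D_R)/v_R².
√(D_R² + v_R²x²) = √(0.01465² + 0.01584² × 17.6²) = 0.2792; v_R² = 0.0002509.
t = (0.2792 − 0.01465)/0.0002509 = 1050 days.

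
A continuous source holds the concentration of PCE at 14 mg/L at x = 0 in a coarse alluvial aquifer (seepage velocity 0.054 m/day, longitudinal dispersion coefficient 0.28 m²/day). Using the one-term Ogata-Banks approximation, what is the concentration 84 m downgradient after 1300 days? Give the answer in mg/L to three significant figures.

4.26 mg/L

For a continuous step input, C/C₀ ≈ ½·erfc((x−vt)/(2√(Dt))).
vt = 0.054 × 1300 = 70.2 m and 2√(Dt) = 2√(0.28 × 1300) = 38.16 m.
Argument (x−vt)/(2√(Dt)) = (84 − 70.2)/38.16 = 0.3616; ½·erfc(0.3616) = 0.3045.
C = 14 × 0.3045 = 4.26 mg/L.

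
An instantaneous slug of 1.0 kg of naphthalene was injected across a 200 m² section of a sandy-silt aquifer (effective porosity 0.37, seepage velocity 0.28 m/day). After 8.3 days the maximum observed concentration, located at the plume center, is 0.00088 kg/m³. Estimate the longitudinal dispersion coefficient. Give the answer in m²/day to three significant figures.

2.26 m²/day

At the plume center C_max = M/(n_e·A·√(4πDt)), so D = M²/(4πt·(n_e·A·C_max)²).
n_e·A·C_max = 0.37 × 200 × 0.00088 = 0.06512 kg/m.
D = 1.0²/(4π × 8.3 × 0.06512²) = 2.26 m²/day.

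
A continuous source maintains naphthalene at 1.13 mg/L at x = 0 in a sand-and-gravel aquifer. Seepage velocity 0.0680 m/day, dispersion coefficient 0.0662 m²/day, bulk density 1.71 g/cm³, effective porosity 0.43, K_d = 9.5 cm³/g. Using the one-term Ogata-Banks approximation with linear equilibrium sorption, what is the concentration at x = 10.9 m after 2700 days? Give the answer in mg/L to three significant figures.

0.0239 mg/L

Retardation factor R = 1 + ρ_b·K_d/n = 1 + 1.71 × 9.5/0.43 = 38.78.
Sorption retards both mechanisms: v_R = v/R = 0.001753 m/day, D_R = D/R = 0.001707 m²/day.
v_R·t = 0.001753 × 2700 = 4.7331 m; 2√(D_R t) = 4.294 m; argument = (10.9 − 4.7331)/4.294 = 1.436.
C = C₀ × ½·erfc(1.436) = 1.13 × 0.02114 = 0.0239 mg/L.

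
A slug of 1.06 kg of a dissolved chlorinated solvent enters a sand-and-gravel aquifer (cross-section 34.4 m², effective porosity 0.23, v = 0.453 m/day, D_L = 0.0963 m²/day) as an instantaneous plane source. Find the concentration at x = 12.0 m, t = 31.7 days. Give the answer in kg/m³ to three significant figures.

0.0137 kg/m³

For an instantaneous plane source, C(x,t) = M/(n_e·A·√(4πDt)) · exp(−(x−vt)²/(4Dt)), with n_e·A the pore (flow) area.
Plume center vt = 0.453 × 31.7 = 14.3601 m, so the well at 12.0 m is 2.3601 m upgradient of the peak.
√(4πDt) = 6.194 m, giving peak height M/(n_e·A·√(4πDt)) = 1.06/(0.23 × 34.4 × 6.194) = 0.02163 kg/m³.
(x−vt)²/(4Dt) = (-2.3601)²/(4 × 0.0963 × 31.7) = 0.4562; exp(−0.4562) = 0.6337.
C = 0.02163 × 0.6337 = 0.0137 kg/m³.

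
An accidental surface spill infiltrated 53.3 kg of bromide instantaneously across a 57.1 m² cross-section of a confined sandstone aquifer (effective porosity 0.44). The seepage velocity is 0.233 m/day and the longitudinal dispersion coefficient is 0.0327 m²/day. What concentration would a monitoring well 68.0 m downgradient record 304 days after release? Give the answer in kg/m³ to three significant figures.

0.155 kg/m³

For an instantaneous plane source, C(x,t) = M/(n_e·A·√(4πDt)) · exp(−(x−vt)²/(4Dt)), with n_e·A the pore (flow) area.
Plume center vt = 0.233 × 304 = 70.832 m, so the well at 68.0 m is 2.832 m upgradient of the peak.
√(4πDt) = 11.18 m, giving peak height M/(n_e·A·√(4πDt)) = 53.3/(0.44 × 57.1 × 11.18) = 0.1898 kg/m³.
(x−vt)²/(4Dt) = (-2.832)²/(4 × 0.0327 × 304) = 0.2017; exp(−0.2017) = 0.8173.
C = 0.1898 × 0.8173 = 0.155 kg/m³.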